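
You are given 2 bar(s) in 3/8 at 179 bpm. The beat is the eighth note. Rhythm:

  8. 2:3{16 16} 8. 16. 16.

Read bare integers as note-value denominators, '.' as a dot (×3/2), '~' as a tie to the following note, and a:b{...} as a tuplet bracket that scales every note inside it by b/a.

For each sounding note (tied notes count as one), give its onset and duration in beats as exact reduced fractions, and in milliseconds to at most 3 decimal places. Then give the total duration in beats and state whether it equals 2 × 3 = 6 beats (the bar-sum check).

1) 0.0ms=0b +502.793ms=3/2b
2) 502.793ms=3/2b +251.397ms=3/4b
3) 754.19ms=9/4b +251.397ms=3/4b
4) 1005.587ms=3b +502.793ms=3/2b
5) 1508.38ms=9/2b +251.397ms=3/4b
6) 1759.777ms=21/4b +251.397ms=3/4b
Σ=6b of 6 (179bpm 3/8) — PASS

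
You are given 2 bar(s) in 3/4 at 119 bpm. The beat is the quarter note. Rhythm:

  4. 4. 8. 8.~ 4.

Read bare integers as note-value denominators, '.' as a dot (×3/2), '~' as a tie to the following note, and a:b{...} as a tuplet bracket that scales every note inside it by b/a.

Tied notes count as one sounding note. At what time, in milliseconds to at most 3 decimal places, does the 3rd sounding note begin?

1. 0.0ms @ 0 + 756.303ms (3/2)
2. 756.303ms @ 3/2 + 756.303ms (3/2)
3. 1512.605ms @ 3 + 378.151ms (3/4)
4. 1890.756ms @ 15/4 + 1134.454ms (9/4)

note 3 onset = 3b = 1512.605ms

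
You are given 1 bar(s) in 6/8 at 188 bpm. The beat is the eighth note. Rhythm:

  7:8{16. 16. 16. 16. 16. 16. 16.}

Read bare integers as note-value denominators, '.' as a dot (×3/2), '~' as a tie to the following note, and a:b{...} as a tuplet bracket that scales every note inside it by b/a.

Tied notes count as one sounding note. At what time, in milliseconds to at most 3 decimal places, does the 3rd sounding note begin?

1. 0.0ms @ 0 + 273.556ms (6/7)
2. 273.556ms @ 6/7 + 273.556ms (6/7)
3. 547.112ms @ 12/7 + 273.556ms (6/7)
4. 820.669ms @ 18/7 + 273.556ms (6/7)
5. 1094.225ms @ 24/7 + 273.556ms (6/7)
6. 1367.781ms @ 30/7 + 273.556ms (6/7)
7. 1641.337ms @ 36/7 + 273.556ms (6/7)

note 3 onset = 12/7b = 547.112ms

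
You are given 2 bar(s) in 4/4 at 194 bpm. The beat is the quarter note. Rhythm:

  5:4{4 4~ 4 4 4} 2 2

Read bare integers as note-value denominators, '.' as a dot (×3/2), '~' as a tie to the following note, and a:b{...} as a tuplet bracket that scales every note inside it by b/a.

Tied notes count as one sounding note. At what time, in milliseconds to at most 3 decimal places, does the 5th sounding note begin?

1. 0.0ms @ 0 + 247.423ms (4/5)
2. 247.423ms @ 4/5 + 494.845ms (8/5)
3. 742.268ms @ 12/5 + 247.423ms (4/5)
4. 989.691ms @ 16/5 + 247.423ms (4/5)
5. 1237.113ms @ 4 + 618.557ms (2)
6. 1855.67ms @ 6 + 618.557ms (2)

note 5 onset = 4b = 1237.113ms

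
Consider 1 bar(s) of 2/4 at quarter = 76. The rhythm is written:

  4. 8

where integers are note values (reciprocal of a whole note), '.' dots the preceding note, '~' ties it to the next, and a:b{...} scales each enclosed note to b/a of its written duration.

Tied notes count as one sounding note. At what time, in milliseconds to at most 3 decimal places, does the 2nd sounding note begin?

1. 0.0ms @ 0 + 1184.211ms (3/2)
2. 1184.211ms @ 3/2 + 394.737ms (1/2)

note 2 onset = 3/2b = 1184.211ms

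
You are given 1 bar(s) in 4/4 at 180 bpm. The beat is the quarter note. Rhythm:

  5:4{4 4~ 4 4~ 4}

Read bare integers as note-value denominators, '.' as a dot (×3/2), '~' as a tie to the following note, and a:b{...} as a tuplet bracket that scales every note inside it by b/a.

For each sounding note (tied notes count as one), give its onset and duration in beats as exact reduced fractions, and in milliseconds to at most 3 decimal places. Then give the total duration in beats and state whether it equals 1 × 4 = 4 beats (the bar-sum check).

1) 0.0ms=0b +266.667ms=4/5b
2) 266.667ms=4/5b +533.333ms=8/5b
3) 800.0ms=12/5b +533.333ms=8/5b
Σ=4b of 4 (180bpm 4/4) — PASS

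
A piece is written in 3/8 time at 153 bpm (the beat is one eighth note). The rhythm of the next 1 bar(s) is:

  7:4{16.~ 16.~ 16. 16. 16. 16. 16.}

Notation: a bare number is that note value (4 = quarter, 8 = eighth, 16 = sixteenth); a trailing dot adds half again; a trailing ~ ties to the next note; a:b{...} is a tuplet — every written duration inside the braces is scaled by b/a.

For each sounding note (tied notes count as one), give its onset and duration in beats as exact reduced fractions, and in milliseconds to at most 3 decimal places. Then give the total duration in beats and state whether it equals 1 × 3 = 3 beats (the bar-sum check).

1) 0.0ms=0b +504.202ms=9/7b
2) 504.202ms=9/7b +168.067ms=3/7b
3) 672.269ms=12/7b +168.067ms=3/7b
4) 840.336ms=15/7b +168.067ms=3/7b
5) 1008.403ms=18/7b +168.067ms=3/7b
Σ=3b of 3 (153bpm 3/8) — PASS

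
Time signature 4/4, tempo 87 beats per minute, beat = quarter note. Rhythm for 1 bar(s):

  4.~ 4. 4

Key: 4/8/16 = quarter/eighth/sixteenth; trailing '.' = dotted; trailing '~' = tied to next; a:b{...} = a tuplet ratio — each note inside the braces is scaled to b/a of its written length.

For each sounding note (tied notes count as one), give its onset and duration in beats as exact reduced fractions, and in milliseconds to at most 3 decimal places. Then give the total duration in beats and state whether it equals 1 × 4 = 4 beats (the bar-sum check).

1) 0.0ms=0b +2068.966ms=3b
2) 2068.966ms=3b +689.655ms=1b
Σ=4b of 4 (87bpm 4/4) — PASS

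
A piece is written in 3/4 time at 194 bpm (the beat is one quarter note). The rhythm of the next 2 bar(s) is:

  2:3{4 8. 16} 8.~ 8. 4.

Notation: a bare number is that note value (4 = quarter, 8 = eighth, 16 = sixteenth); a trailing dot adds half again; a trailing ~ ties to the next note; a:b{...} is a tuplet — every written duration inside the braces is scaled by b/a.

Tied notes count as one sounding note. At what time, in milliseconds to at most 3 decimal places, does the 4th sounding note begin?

1. 0.0ms @ 0 + 463.918ms (3/2)
2. 463.918ms @ 3/2 + 347.938ms (9/8)
3. 811.856ms @ 21/8 + 115.979ms (3/8)
4. 927.835ms @ 3 + 463.918ms (3/2)
5. 1391.753ms @ 9/2 + 463.918ms (3/2)

note 4 onset = 3b = 927.835ms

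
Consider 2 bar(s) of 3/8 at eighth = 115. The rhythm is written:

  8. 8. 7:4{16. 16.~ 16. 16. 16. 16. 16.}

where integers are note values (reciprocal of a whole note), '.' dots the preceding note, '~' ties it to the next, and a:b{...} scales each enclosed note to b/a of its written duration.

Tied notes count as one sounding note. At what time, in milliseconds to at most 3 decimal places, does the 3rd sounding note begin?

note 3 onset = 3b = 1565.217ms

1. 0.0ms @ 0 + 782.609ms (3/2)
2. 782.609ms @ 3/2 + 782.609ms (3/2)
3. 1565.217ms @ 3 + 223.602ms (3/7)
4. 1788.82ms @ 24/7 + 447.205ms (6/7)
5. 2236.025ms @ 30/7 + 223.602ms (3/7)
6. 2459.627ms @ 33/7 + 223.602ms (3/7)
7. 2683.23ms @ 36/7 + 223.602ms (3/7)
8. 2906.832ms @ 39/7 + 223.602ms (3/7)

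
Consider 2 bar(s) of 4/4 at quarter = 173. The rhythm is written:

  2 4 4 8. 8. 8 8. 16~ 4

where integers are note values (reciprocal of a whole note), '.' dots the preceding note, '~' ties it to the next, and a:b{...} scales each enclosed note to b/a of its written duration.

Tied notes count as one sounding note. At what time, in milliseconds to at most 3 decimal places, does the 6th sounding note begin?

1. 0.0ms @ 0 + 693.642ms (2)
2. 693.642ms @ 2 + 346.821ms (1)
3. 1040.462ms @ 3 + 346.821ms (1)
4. 1387.283ms @ 4 + 260.116ms (3/4)
5. 1647.399ms @ 19/4 + 260.116ms (3/4)
6. 1907.514ms @ 11/2 + 173.41ms (1/2)
7. 2080.925ms @ 6 + 260.116ms (3/4)
8. 2341.04ms @ 27/4 + 433.526ms (5/4)

note 6 onset = 11/2b = 1907.514ms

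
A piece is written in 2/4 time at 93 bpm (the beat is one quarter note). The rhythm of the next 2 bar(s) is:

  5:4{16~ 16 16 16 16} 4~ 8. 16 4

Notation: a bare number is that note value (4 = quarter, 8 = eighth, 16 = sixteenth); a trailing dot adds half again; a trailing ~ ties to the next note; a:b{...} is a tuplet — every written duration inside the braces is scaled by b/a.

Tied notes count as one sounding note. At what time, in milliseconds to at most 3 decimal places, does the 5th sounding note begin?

1. 0.0ms @ 0 + 258.065ms (2/5)
2. 258.065ms @ 2/5 + 129.032ms (1/5)
3. 387.097ms @ 3/5 + 129.032ms (1/5)
4. 516.129ms @ 4/5 + 129.032ms (1/5)
5. 645.161ms @ 1 + 1129.032ms (7/4)
6. 1774.194ms @ 11/4 + 161.29ms (1/4)
7. 1935.484ms @ 3 + 645.161ms (1)

note 5 onset = 1b = 645.161ms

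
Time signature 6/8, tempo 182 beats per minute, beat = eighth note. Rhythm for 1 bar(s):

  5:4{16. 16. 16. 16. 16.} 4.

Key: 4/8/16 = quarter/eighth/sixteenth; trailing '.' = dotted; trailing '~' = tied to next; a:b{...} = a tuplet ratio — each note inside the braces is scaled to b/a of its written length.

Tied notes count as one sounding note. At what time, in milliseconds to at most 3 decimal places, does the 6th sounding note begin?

note 6 onset = 3b = 989.011ms

1. 0.0ms @ 0 + 197.802ms (3/5)
2. 197.802ms @ 3/5 + 197.802ms (3/5)
3. 395.604ms @ 6/5 + 197.802ms (3/5)
4. 593.407ms @ 9/5 + 197.802ms (3/5)
5. 791.209ms @ 12/5 + 197.802ms (3/5)
6. 989.011ms @ 3 + 989.011ms (3)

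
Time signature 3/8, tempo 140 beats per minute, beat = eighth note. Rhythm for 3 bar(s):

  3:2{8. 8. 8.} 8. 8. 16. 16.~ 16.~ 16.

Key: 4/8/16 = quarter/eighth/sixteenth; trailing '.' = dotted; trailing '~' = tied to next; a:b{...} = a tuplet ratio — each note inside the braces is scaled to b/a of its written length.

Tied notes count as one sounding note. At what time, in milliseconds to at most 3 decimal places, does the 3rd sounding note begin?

note 3 onset = 2b = 857.143ms

1. 0.0ms @ 0 + 428.571ms (1)
2. 428.571ms @ 1 + 428.571ms (1)
3. 857.143ms @ 2 + 428.571ms (1)
4. 1285.714ms @ 3 + 642.857ms (3/2)
5. 1928.571ms @ 9/2 + 642.857ms (3/2)
6. 2571.429ms @ 6 + 321.429ms (3/4)
7. 2892.857ms @ 27/4 + 964.286ms (9/4)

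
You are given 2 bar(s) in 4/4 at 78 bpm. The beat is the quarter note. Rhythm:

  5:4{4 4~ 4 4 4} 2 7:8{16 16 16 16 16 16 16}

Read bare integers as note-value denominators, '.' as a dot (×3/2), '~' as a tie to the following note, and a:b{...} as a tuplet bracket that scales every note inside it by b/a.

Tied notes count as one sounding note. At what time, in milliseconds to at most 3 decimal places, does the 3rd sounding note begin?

note 3 onset = 12/5b = 1846.154ms

1. 0.0ms @ 0 + 615.385ms (4/5)
2. 615.385ms @ 4/5 + 1230.769ms (8/5)
3. 1846.154ms @ 12/5 + 615.385ms (4/5)
4. 2461.538ms @ 16/5 + 615.385ms (4/5)
5. 3076.923ms @ 4 + 1538.462ms (2)
6. 4615.385ms @ 6 + 219.78ms (2/7)
7. 4835.165ms @ 44/7 + 219.78ms (2/7)
8. 5054.945ms @ 46/7 + 219.78ms (2/7)
9. 5274.725ms @ 48/7 + 219.78ms (2/7)
10. 5494.505ms @ 50/7 + 219.78ms (2/7)
11. 5714.286ms @ 52/7 + 219.78ms (2/7)
12. 5934.066ms @ 54/7 + 219.78ms (2/7)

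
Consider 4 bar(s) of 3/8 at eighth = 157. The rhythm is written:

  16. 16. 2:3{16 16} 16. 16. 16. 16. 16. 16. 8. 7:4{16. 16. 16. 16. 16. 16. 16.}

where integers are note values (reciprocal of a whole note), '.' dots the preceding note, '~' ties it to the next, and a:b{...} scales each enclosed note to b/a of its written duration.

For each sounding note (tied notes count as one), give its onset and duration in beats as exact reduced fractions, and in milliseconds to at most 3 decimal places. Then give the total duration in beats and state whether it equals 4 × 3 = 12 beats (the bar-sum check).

1) 0.0ms=0b +286.624ms=3/4b
2) 286.624ms=3/4b +286.624ms=3/4b
3) 573.248ms=3/2b +286.624ms=3/4b
4) 859.873ms=9/4b +286.624ms=3/4b
5) 1146.497ms=3b +286.624ms=3/4b
6) 1433.121ms=15/4b +286.624ms=3/4b
7) 1719.745ms=9/2b +286.624ms=3/4b
8) 2006.369ms=21/4b +286.624ms=3/4b
9) 2292.994ms=6b +286.624ms=3/4b
10) 2579.618ms=27/4b +286.624ms=3/4b
11) 2866.242ms=15/2b +573.248ms=3/2b
12) 3439.49ms=9b +163.785ms=3/7b
13) 3603.276ms=66/7b +163.785ms=3/7b
14) 3767.061ms=69/7b +163.785ms=3/7b
15) 3930.846ms=72/7b +163.785ms=3/7b
16) 4094.631ms=75/7b +163.785ms=3/7b
17) 4258.417ms=78/7b +163.785ms=3/7b
18) 4422.202ms=81/7b +163.785ms=3/7b
Σ=12b of 12 (157bpm 3/8) — PASS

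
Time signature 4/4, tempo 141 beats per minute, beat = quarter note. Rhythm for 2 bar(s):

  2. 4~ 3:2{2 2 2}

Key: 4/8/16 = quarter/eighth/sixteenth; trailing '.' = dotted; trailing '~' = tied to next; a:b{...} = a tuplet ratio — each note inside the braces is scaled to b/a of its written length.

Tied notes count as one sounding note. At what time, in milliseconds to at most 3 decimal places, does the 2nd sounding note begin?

note 2 onset = 3b = 1276.596ms

1. 0.0ms @ 0 + 1276.596ms (3)
2. 1276.596ms @ 3 + 992.908ms (7/3)
3. 2269.504ms @ 16/3 + 567.376ms (4/3)
4. 2836.879ms @ 20/3 + 567.376ms (4/3)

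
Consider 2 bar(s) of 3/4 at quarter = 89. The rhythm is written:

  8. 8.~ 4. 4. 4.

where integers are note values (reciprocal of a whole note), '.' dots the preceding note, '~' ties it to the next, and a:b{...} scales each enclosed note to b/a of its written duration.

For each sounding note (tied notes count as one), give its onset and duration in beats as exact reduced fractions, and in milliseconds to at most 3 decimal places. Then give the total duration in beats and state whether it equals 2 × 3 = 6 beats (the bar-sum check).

1) 0.0ms=0b +505.618ms=3/4b
2) 505.618ms=3/4b +1516.854ms=9/4b
3) 2022.472ms=3b +1011.236ms=3/2b
4) 3033.708ms=9/2b +1011.236ms=3/2b
Σ=6b of 6 (89bpm 3/4) — PASS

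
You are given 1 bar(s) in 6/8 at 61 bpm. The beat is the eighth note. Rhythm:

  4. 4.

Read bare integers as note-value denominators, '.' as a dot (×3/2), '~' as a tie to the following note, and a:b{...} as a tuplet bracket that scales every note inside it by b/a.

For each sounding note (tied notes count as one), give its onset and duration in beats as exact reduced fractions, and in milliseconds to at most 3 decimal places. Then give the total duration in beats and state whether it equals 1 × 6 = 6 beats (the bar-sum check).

1) 0.0ms=0b +2950.82ms=3b
2) 2950.82ms=3b +2950.82ms=3b
Σ=6b of 6 (61bpm 6/8) — PASS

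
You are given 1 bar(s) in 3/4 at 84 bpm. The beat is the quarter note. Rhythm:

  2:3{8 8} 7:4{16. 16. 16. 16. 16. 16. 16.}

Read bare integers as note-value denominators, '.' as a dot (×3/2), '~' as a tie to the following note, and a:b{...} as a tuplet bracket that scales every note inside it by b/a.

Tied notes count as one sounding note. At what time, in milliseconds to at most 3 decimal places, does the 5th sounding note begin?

note 5 onset = 27/14b = 1377.551ms

1. 0.0ms @ 0 + 535.714ms (3/4)
2. 535.714ms @ 3/4 + 535.714ms (3/4)
3. 1071.429ms @ 3/2 + 153.061ms (3/14)
4. 1224.49ms @ 12/7 + 153.061ms (3/14)
5. 1377.551ms @ 27/14 + 153.061ms (3/14)
6. 1530.612ms @ 15/7 + 153.061ms (3/14)
7. 1683.673ms @ 33/14 + 153.061ms (3/14)
8. 1836.735ms @ 18/7 + 153.061ms (3/14)
9. 1989.796ms @ 39/14 + 153.061ms (3/14)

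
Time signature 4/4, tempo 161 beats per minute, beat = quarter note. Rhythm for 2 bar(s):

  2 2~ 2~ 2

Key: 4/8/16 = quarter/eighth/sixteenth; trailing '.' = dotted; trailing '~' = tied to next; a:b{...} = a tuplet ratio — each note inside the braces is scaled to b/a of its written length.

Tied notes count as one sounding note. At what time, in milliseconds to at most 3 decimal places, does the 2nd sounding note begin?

note 2 onset = 2b = 745.342ms

1. 0.0ms @ 0 + 745.342ms (2)
2. 745.342ms @ 2 + 2236.025ms (6)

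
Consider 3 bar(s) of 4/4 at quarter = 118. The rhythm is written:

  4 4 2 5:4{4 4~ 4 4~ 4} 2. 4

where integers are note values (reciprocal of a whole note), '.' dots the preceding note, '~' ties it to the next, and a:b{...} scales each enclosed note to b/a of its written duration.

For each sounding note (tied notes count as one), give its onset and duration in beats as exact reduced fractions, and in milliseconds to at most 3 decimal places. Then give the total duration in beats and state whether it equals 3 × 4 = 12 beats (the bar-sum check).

1) 0.0ms=0b +508.475ms=1b
2) 508.475ms=1b +508.475ms=1b
3) 1016.949ms=2b +1016.949ms=2b
4) 2033.898ms=4b +406.78ms=4/5b
5) 2440.678ms=24/5b +813.559ms=8/5b
6) 3254.237ms=32/5b +813.559ms=8/5b
7) 4067.797ms=8b +1525.424ms=3b
8) 5593.22ms=11b +508.475ms=1b
Σ=12b of 12 (118bpm 4/4) — PASS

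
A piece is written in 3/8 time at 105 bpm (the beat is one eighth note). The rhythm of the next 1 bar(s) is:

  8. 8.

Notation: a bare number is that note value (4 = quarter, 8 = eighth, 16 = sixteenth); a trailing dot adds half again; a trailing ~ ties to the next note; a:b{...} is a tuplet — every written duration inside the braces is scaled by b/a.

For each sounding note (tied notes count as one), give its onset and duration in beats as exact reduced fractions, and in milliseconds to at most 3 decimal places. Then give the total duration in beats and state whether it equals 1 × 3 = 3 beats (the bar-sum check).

1) 0.0ms=0b +857.143ms=3/2b
2) 857.143ms=3/2b +857.143ms=3/2b
Σ=3b of 3 (105bpm 3/8) — PASS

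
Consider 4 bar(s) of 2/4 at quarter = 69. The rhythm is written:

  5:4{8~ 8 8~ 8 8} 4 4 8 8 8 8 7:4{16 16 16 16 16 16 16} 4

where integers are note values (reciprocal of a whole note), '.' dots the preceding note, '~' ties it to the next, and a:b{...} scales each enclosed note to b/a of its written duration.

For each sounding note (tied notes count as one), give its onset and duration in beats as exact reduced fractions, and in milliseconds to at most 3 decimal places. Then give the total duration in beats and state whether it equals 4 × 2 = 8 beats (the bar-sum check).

1) 0.0ms=0b +695.652ms=4/5b
2) 695.652ms=4/5b +695.652ms=4/5b
3) 1391.304ms=8/5b +347.826ms=2/5b
4) 1739.13ms=2b +869.565ms=1b
5) 2608.696ms=3b +869.565ms=1b
6) 3478.261ms=4b +434.783ms=1/2b
7) 3913.043ms=9/2b +434.783ms=1/2b
8) 4347.826ms=5b +434.783ms=1/2b
9) 4782.609ms=11/2b +434.783ms=1/2b
10) 5217.391ms=6b +124.224ms=1/7b
11) 5341.615ms=43/7b +124.224ms=1/7b
12) 5465.839ms=44/7b +124.224ms=1/7b
13) 5590.062ms=45/7b +124.224ms=1/7b
14) 5714.286ms=46/7b +124.224ms=1/7b
15) 5838.509ms=47/7b +124.224ms=1/7b
16) 5962.733ms=48/7b +124.224ms=1/7b
17) 6086.957ms=7b +869.565ms=1b
Σ=8b of 8 (69bpm 2/4) — PASS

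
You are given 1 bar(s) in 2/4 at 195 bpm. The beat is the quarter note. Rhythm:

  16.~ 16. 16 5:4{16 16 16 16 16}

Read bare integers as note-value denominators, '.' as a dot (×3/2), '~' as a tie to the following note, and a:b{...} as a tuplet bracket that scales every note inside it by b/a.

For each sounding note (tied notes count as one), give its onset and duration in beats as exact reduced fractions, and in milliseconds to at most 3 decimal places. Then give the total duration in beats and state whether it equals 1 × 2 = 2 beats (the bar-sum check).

1) 0.0ms=0b +230.769ms=3/4b
2) 230.769ms=3/4b +76.923ms=1/4b
3) 307.692ms=1b +61.538ms=1/5b
4) 369.231ms=6/5b +61.538ms=1/5b
5) 430.769ms=7/5b +61.538ms=1/5b
6) 492.308ms=8/5b +61.538ms=1/5b
7) 553.846ms=9/5b +61.538ms=1/5b
Σ=2b of 2 (195bpm 2/4) — PASS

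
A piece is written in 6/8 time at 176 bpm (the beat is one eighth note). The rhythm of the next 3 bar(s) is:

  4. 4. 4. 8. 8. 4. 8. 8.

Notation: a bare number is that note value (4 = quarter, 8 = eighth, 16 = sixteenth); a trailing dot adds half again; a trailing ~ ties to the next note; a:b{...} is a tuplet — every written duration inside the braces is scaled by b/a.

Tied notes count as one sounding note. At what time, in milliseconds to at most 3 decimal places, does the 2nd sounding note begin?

1. 0.0ms @ 0 + 1022.727ms (3)
2. 1022.727ms @ 3 + 1022.727ms (3)
3. 2045.455ms @ 6 + 1022.727ms (3)
4. 3068.182ms @ 9 + 511.364ms (3/2)
5. 3579.545ms @ 21/2 + 511.364ms (3/2)
6. 4090.909ms @ 12 + 1022.727ms (3)
7. 5113.636ms @ 15 + 511.364ms (3/2)
8. 5625.0ms @ 33/2 + 511.364ms (3/2)

note 2 onset = 3b = 1022.727ms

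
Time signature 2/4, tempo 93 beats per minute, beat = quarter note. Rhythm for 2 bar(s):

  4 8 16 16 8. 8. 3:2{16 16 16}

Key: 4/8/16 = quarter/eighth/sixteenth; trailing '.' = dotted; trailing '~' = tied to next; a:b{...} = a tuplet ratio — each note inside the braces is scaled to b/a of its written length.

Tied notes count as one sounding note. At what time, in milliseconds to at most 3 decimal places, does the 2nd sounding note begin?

1. 0.0ms @ 0 + 645.161ms (1)
2. 645.161ms @ 1 + 322.581ms (1/2)
3. 967.742ms @ 3/2 + 161.29ms (1/4)
4. 1129.032ms @ 7/4 + 161.29ms (1/4)
5. 1290.323ms @ 2 + 483.871ms (3/4)
6. 1774.194ms @ 11/4 + 483.871ms (3/4)
7. 2258.065ms @ 7/2 + 107.527ms (1/6)
8. 2365.591ms @ 11/3 + 107.527ms (1/6)
9. 2473.118ms @ 23/6 + 107.527ms (1/6)

note 2 onset = 1b = 645.161ms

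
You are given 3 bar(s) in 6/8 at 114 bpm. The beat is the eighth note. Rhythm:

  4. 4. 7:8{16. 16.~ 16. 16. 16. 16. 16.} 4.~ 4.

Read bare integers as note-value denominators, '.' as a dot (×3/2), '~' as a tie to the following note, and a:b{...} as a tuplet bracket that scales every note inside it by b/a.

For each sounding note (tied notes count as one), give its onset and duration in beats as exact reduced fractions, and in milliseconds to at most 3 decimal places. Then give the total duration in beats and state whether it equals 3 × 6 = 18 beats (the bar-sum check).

1) 0.0ms=0b +1578.947ms=3b
2) 1578.947ms=3b +1578.947ms=3b
3) 3157.895ms=6b +451.128ms=6/7b
4) 3609.023ms=48/7b +902.256ms=12/7b
5) 4511.278ms=60/7b +451.128ms=6/7b
6) 4962.406ms=66/7b +451.128ms=6/7b
7) 5413.534ms=72/7b +451.128ms=6/7b
8) 5864.662ms=78/7b +451.128ms=6/7b
9) 6315.789ms=12b +3157.895ms=6b
Σ=18b of 18 (114bpm 6/8) — PASS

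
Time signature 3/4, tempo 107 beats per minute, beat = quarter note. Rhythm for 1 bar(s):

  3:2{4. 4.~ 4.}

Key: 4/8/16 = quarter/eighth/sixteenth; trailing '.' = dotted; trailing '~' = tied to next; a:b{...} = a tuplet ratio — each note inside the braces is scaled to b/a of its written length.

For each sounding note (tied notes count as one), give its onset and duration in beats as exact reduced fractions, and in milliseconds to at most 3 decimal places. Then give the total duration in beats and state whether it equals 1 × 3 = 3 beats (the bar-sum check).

1) 0.0ms=0b +560.748ms=1b
2) 560.748ms=1b +1121.495ms=2b
Σ=3b of 3 (107bpm 3/4) — PASS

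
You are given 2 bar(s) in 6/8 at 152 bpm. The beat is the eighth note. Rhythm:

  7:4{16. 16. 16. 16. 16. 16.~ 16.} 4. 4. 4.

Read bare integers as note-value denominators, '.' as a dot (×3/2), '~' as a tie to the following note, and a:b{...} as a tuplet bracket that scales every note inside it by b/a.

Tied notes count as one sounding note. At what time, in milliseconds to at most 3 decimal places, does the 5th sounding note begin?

1. 0.0ms @ 0 + 169.173ms (3/7)
2. 169.173ms @ 3/7 + 169.173ms (3/7)
3. 338.346ms @ 6/7 + 169.173ms (3/7)
4. 507.519ms @ 9/7 + 169.173ms (3/7)
5. 676.692ms @ 12/7 + 169.173ms (3/7)
6. 845.865ms @ 15/7 + 338.346ms (6/7)
7. 1184.211ms @ 3 + 1184.211ms (3)
8. 2368.421ms @ 6 + 1184.211ms (3)
9. 3552.632ms @ 9 + 1184.211ms (3)

note 5 onset = 12/7b = 676.692ms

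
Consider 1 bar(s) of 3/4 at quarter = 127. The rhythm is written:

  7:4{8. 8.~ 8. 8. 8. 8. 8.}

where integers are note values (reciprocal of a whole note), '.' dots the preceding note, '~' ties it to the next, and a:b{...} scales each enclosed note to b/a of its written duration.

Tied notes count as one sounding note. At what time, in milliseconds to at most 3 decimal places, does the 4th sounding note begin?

1. 0.0ms @ 0 + 202.475ms (3/7)
2. 202.475ms @ 3/7 + 404.949ms (6/7)
3. 607.424ms @ 9/7 + 202.475ms (3/7)
4. 809.899ms @ 12/7 + 202.475ms (3/7)
5. 1012.373ms @ 15/7 + 202.475ms (3/7)
6. 1214.848ms @ 18/7 + 202.475ms (3/7)

note 4 onset = 12/7b = 809.899ms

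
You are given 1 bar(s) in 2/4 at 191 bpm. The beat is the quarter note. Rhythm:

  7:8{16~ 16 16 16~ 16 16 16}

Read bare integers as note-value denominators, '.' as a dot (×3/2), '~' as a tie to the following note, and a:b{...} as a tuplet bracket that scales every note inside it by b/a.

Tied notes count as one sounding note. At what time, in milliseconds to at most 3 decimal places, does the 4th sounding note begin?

1. 0.0ms @ 0 + 179.506ms (4/7)
2. 179.506ms @ 4/7 + 89.753ms (2/7)
3. 269.26ms @ 6/7 + 179.506ms (4/7)
4. 448.766ms @ 10/7 + 89.753ms (2/7)
5. 538.519ms @ 12/7 + 89.753ms (2/7)

note 4 onset = 10/7b = 448.766ms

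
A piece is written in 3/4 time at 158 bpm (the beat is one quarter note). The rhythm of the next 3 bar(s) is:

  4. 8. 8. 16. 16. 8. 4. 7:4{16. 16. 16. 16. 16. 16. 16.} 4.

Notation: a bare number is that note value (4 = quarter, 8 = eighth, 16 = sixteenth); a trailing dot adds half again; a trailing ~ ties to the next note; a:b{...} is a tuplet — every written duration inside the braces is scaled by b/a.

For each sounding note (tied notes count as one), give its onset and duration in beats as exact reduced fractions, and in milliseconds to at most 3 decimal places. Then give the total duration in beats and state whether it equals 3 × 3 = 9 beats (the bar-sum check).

1) 0.0ms=0b +569.62ms=3/2b
2) 569.62ms=3/2b +284.81ms=3/4b
3) 854.43ms=9/4b +284.81ms=3/4b
4) 1139.241ms=3b +142.405ms=3/8b
5) 1281.646ms=27/8b +142.405ms=3/8b
6) 1424.051ms=15/4b +284.81ms=3/4b
7) 1708.861ms=9/2b +569.62ms=3/2b
8) 2278.481ms=6b +81.374ms=3/14b
9) 2359.855ms=87/14b +81.374ms=3/14b
10) 2441.23ms=45/7b +81.374ms=3/14b
11) 2522.604ms=93/14b +81.374ms=3/14b
12) 2603.978ms=48/7b +81.374ms=3/14b
13) 2685.353ms=99/14b +81.374ms=3/14b
14) 2766.727ms=51/7b +81.374ms=3/14b
15) 2848.101ms=15/2b +569.62ms=3/2b
Σ=9b of 9 (158bpm 3/4) — PASS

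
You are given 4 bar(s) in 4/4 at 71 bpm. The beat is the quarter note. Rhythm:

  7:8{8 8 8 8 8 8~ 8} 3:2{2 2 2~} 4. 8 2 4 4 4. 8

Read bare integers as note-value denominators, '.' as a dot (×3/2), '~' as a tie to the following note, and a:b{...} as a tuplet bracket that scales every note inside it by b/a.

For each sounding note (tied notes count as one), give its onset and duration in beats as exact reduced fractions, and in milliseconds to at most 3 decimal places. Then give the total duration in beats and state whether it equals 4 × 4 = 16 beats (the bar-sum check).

1) 0.0ms=0b +482.897ms=4/7b
2) 482.897ms=4/7b +482.897ms=4/7b
3) 965.795ms=8/7b +482.897ms=4/7b
4) 1448.692ms=12/7b +482.897ms=4/7b
5) 1931.59ms=16/7b +482.897ms=4/7b
6) 2414.487ms=20/7b +965.795ms=8/7b
7) 3380.282ms=4b +1126.761ms=4/3b
8) 4507.042ms=16/3b +1126.761ms=4/3b
9) 5633.803ms=20/3b +2394.366ms=17/6b
10) 8028.169ms=19/2b +422.535ms=1/2b
11) 8450.704ms=10b +1690.141ms=2b
12) 10140.845ms=12b +845.07ms=1b
13) 10985.915ms=13b +845.07ms=1b
14) 11830.986ms=14b +1267.606ms=3/2b
15) 13098.592ms=31/2b +422.535ms=1/2b
Σ=16b of 16 (71bpm 4/4) — PASS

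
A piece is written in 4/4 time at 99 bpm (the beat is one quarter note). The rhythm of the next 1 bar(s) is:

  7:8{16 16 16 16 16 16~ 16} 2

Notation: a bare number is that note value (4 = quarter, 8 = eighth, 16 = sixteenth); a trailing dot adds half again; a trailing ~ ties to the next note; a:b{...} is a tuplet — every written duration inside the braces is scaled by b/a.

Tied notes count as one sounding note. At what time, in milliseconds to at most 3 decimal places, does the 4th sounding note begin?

1. 0.0ms @ 0 + 173.16ms (2/7)
2. 173.16ms @ 2/7 + 173.16ms (2/7)
3. 346.32ms @ 4/7 + 173.16ms (2/7)
4. 519.481ms @ 6/7 + 173.16ms (2/7)
5. 692.641ms @ 8/7 + 173.16ms (2/7)
6. 865.801ms @ 10/7 + 346.32ms (4/7)
7. 1212.121ms @ 2 + 1212.121ms (2)

note 4 onset = 6/7b = 519.481ms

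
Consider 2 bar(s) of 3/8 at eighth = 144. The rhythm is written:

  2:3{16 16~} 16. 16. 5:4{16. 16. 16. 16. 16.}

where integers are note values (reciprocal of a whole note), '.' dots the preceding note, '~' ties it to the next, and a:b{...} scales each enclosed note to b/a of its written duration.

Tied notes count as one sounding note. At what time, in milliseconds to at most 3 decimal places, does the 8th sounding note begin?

1. 0.0ms @ 0 + 312.5ms (3/4)
2. 312.5ms @ 3/4 + 625.0ms (3/2)
3. 937.5ms @ 9/4 + 312.5ms (3/4)
4. 1250.0ms @ 3 + 250.0ms (3/5)
5. 1500.0ms @ 18/5 + 250.0ms (3/5)
6. 1750.0ms @ 21/5 + 250.0ms (3/5)
7. 2000.0ms @ 24/5 + 250.0ms (3/5)
8. 2250.0ms @ 27/5 + 250.0ms (3/5)

note 8 onset = 27/5b = 2250.0ms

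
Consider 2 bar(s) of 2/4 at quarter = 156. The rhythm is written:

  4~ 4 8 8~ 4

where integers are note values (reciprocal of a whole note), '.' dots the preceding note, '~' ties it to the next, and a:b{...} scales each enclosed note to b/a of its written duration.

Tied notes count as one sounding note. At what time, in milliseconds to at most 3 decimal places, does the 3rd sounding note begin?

1. 0.0ms @ 0 + 769.231ms (2)
2. 769.231ms @ 2 + 192.308ms (1/2)
3. 961.538ms @ 5/2 + 576.923ms (3/2)

note 3 onset = 5/2b = 961.538ms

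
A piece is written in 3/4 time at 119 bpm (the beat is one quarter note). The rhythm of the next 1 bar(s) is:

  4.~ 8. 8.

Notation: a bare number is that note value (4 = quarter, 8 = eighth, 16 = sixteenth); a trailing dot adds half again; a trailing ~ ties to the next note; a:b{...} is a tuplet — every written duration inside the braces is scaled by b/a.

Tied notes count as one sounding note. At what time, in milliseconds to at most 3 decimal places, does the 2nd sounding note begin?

note 2 onset = 9/4b = 1134.454ms

1. 0.0ms @ 0 + 1134.454ms (9/4)
2. 1134.454ms @ 9/4 + 378.151ms (3/4)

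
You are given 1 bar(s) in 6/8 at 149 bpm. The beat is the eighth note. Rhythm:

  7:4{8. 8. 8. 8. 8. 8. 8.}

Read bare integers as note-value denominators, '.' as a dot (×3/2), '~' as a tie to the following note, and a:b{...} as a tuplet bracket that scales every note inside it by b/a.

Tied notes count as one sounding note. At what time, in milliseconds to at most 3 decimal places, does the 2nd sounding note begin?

1. 0.0ms @ 0 + 345.158ms (6/7)
2. 345.158ms @ 6/7 + 345.158ms (6/7)
3. 690.316ms @ 12/7 + 345.158ms (6/7)
4. 1035.475ms @ 18/7 + 345.158ms (6/7)
5. 1380.633ms @ 24/7 + 345.158ms (6/7)
6. 1725.791ms @ 30/7 + 345.158ms (6/7)
7. 2070.949ms @ 36/7 + 345.158ms (6/7)

note 2 onset = 6/7b = 345.158ms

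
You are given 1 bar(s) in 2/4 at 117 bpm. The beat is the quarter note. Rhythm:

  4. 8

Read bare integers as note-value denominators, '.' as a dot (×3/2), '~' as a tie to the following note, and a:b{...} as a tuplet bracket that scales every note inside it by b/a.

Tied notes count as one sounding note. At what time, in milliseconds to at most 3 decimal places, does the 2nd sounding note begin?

note 2 onset = 3/2b = 769.231ms

1. 0.0ms @ 0 + 769.231ms (3/2)
2. 769.231ms @ 3/2 + 256.41ms (1/2)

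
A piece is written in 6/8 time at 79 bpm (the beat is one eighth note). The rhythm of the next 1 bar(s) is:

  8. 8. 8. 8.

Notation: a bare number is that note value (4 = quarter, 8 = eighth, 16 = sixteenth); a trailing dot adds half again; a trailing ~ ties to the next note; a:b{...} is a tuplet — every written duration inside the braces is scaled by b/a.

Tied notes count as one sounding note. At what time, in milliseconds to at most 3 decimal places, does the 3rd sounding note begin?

note 3 onset = 3b = 2278.481ms

1. 0.0ms @ 0 + 1139.241ms (3/2)
2. 1139.241ms @ 3/2 + 1139.241ms (3/2)
3. 2278.481ms @ 3 + 1139.241ms (3/2)
4. 3417.722ms @ 9/2 + 1139.241ms (3/2)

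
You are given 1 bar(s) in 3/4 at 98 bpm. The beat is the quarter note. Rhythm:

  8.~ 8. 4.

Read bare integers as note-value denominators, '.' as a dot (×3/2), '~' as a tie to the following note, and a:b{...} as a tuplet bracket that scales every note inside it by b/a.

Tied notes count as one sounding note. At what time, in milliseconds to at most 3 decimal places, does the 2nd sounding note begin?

note 2 onset = 3/2b = 918.367ms

1. 0.0ms @ 0 + 918.367ms (3/2)
2. 918.367ms @ 3/2 + 918.367ms (3/2)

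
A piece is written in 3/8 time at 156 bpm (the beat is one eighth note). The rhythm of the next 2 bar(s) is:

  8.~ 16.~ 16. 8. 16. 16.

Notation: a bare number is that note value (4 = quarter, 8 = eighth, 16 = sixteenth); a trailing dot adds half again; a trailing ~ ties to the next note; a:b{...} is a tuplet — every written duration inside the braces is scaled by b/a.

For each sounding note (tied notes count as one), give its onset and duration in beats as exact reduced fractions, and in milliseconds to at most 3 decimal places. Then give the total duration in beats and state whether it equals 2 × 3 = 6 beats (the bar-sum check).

1) 0.0ms=0b +1153.846ms=3b
2) 1153.846ms=3b +576.923ms=3/2b
3) 1730.769ms=9/2b +288.462ms=3/4b
4) 2019.231ms=21/4b +288.462ms=3/4b
Σ=6b of 6 (156bpm 3/8) — PASS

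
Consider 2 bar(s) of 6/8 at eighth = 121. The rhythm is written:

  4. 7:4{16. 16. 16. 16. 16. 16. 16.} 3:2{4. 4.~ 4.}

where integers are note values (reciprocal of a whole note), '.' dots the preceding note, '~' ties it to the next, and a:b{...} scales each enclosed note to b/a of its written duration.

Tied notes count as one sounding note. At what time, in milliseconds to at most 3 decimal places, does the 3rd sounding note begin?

note 3 onset = 24/7b = 1700.118ms

1. 0.0ms @ 0 + 1487.603ms (3)
2. 1487.603ms @ 3 + 212.515ms (3/7)
3. 1700.118ms @ 24/7 + 212.515ms (3/7)
4. 1912.633ms @ 27/7 + 212.515ms (3/7)
5. 2125.148ms @ 30/7 + 212.515ms (3/7)
6. 2337.662ms @ 33/7 + 212.515ms (3/7)
7. 2550.177ms @ 36/7 + 212.515ms (3/7)
8. 2762.692ms @ 39/7 + 212.515ms (3/7)
9. 2975.207ms @ 6 + 991.736ms (2)
10. 3966.942ms @ 8 + 1983.471ms (4)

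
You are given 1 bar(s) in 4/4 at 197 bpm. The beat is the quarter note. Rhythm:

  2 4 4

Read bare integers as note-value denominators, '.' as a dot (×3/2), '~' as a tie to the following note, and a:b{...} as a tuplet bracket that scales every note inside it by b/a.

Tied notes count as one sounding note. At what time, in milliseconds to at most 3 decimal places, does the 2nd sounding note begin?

1. 0.0ms @ 0 + 609.137ms (2)
2. 609.137ms @ 2 + 304.569ms (1)
3. 913.706ms @ 3 + 304.569ms (1)

note 2 onset = 2b = 609.137ms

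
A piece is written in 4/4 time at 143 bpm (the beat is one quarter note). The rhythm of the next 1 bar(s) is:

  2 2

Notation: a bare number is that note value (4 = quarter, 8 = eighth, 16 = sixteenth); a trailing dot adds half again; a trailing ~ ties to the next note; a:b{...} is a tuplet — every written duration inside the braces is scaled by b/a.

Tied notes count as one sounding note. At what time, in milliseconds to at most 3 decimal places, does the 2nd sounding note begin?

note 2 onset = 2b = 839.161ms

1. 0.0ms @ 0 + 839.161ms (2)
2. 839.161ms @ 2 + 839.161ms (2)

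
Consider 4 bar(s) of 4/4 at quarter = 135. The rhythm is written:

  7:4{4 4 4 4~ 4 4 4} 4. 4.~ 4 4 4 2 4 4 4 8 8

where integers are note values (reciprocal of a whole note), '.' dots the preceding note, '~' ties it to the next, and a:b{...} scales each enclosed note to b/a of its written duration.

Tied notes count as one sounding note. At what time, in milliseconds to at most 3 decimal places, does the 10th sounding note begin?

1. 0.0ms @ 0 + 253.968ms (4/7)
2. 253.968ms @ 4/7 + 253.968ms (4/7)
3. 507.937ms @ 8/7 + 253.968ms (4/7)
4. 761.905ms @ 12/7 + 507.937ms (8/7)
5. 1269.841ms @ 20/7 + 253.968ms (4/7)
6. 1523.81ms @ 24/7 + 253.968ms (4/7)
7. 1777.778ms @ 4 + 666.667ms (3/2)
8. 2444.444ms @ 11/2 + 1111.111ms (5/2)
9. 3555.556ms @ 8 + 444.444ms (1)
10. 4000.0ms @ 9 + 444.444ms (1)
11. 4444.444ms @ 10 + 888.889ms (2)
12. 5333.333ms @ 12 + 444.444ms (1)
13. 5777.778ms @ 13 + 444.444ms (1)
14. 6222.222ms @ 14 + 444.444ms (1)
15. 6666.667ms @ 15 + 222.222ms (1/2)
16. 6888.889ms @ 31/2 + 222.222ms (1/2)

note 10 onset = 9b = 4000.0ms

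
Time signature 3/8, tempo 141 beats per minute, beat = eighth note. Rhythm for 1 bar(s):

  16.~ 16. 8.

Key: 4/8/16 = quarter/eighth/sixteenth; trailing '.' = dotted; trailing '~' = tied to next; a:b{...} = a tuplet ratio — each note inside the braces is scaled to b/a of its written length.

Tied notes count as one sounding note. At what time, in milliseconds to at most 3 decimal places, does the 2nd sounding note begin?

note 2 onset = 3/2b = 638.298ms

1. 0.0ms @ 0 + 638.298ms (3/2)
2. 638.298ms @ 3/2 + 638.298ms (3/2)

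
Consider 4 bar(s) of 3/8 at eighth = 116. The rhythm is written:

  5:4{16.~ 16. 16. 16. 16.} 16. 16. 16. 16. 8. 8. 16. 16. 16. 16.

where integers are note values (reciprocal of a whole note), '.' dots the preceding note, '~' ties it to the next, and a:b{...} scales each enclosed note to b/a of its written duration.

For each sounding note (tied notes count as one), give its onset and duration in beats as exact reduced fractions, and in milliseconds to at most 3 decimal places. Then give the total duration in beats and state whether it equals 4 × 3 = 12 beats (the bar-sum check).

1) 0.0ms=0b +620.69ms=6/5b
2) 620.69ms=6/5b +310.345ms=3/5b
3) 931.034ms=9/5b +310.345ms=3/5b
4) 1241.379ms=12/5b +310.345ms=3/5b
5) 1551.724ms=3b +387.931ms=3/4b
6) 1939.655ms=15/4b +387.931ms=3/4b
7) 2327.586ms=9/2b +387.931ms=3/4b
8) 2715.517ms=21/4b +387.931ms=3/4b
9) 3103.448ms=6b +775.862ms=3/2b
10) 3879.31ms=15/2b +775.862ms=3/2b
11) 4655.172ms=9b +387.931ms=3/4b
12) 5043.103ms=39/4b +387.931ms=3/4b
13) 5431.034ms=21/2b +387.931ms=3/4b
14) 5818.966ms=45/4b +387.931ms=3/4b
Σ=12b of 12 (116bpm 3/8) — PASS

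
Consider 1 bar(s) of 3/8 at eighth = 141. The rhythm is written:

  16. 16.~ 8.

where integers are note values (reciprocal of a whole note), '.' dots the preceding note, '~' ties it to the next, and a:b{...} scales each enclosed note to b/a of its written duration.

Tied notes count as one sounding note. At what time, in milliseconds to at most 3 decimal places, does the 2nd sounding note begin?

note 2 onset = 3/4b = 319.149ms

1. 0.0ms @ 0 + 319.149ms (3/4)
2. 319.149ms @ 3/4 + 957.447ms (9/4)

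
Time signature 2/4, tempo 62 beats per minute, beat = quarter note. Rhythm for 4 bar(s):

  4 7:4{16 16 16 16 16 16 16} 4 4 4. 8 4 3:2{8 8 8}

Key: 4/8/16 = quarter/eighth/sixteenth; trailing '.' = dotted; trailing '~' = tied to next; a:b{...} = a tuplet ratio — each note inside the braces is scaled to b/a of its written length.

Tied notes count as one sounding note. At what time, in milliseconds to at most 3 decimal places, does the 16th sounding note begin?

note 16 onset = 23/3b = 7419.355ms

1. 0.0ms @ 0 + 967.742ms (1)
2. 967.742ms @ 1 + 138.249ms (1/7)
3. 1105.991ms @ 8/7 + 138.249ms (1/7)
4. 1244.24ms @ 9/7 + 138.249ms (1/7)
5. 1382.488ms @ 10/7 + 138.249ms (1/7)
6. 1520.737ms @ 11/7 + 138.249ms (1/7)
7. 1658.986ms @ 12/7 + 138.249ms (1/7)
8. 1797.235ms @ 13/7 + 138.249ms (1/7)
9. 1935.484ms @ 2 + 967.742ms (1)
10. 2903.226ms @ 3 + 967.742ms (1)
11. 3870.968ms @ 4 + 1451.613ms (3/2)
12. 5322.581ms @ 11/2 + 483.871ms (1/2)
13. 5806.452ms @ 6 + 967.742ms (1)
14. 6774.194ms @ 7 + 322.581ms (1/3)
15. 7096.774ms @ 22/3 + 322.581ms (1/3)
16. 7419.355ms @ 23/3 + 322.581ms (1/3)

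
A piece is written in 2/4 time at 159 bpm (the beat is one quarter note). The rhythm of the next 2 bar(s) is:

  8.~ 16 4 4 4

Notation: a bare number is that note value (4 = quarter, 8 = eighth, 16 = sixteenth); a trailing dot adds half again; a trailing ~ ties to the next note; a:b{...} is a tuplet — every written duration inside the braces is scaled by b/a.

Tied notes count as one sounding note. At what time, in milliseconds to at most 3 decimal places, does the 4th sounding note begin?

1. 0.0ms @ 0 + 377.358ms (1)
2. 377.358ms @ 1 + 377.358ms (1)
3. 754.717ms @ 2 + 377.358ms (1)
4. 1132.075ms @ 3 + 377.358ms (1)

note 4 onset = 3b = 1132.075ms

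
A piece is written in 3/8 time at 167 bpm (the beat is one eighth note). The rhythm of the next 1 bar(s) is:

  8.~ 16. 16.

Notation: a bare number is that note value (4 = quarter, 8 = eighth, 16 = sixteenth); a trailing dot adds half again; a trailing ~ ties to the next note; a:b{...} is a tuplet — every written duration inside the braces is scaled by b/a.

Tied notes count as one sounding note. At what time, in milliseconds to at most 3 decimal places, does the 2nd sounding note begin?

1. 0.0ms @ 0 + 808.383ms (9/4)
2. 808.383ms @ 9/4 + 269.461ms (3/4)

note 2 onset = 9/4b = 808.383ms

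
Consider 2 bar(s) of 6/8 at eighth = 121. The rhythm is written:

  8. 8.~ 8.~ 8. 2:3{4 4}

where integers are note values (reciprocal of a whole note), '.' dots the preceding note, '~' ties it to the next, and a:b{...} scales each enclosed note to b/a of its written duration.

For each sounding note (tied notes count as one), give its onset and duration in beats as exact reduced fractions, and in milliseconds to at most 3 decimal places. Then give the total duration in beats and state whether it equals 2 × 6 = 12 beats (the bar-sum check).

1) 0.0ms=0b +743.802ms=3/2b
2) 743.802ms=3/2b +2231.405ms=9/2b
3) 2975.207ms=6b +1487.603ms=3b
4) 4462.81ms=9b +1487.603ms=3b
Σ=12b of 12 (121bpm 6/8) — PASS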